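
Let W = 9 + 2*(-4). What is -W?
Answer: -1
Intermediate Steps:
W = 1 (W = 9 - 8 = 1)
-W = -1*1 = -1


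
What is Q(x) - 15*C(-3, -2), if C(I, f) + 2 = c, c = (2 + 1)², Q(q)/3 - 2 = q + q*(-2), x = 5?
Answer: -114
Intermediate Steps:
Q(q) = 6 - 3*q (Q(q) = 6 + 3*(q + q*(-2)) = 6 + 3*(q - 2*q) = 6 + 3*(-q) = 6 - 3*q)
c = 9 (c = 3² = 9)
C(I, f) = 7 (C(I, f) = -2 + 9 = 7)
Q(x) - 15*C(-3, -2) = (6 - 3*5) - 15*7 = (6 - 15) - 105 = -9 - 105 = -114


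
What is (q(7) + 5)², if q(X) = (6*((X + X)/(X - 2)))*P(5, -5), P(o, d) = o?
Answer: 7921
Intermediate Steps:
q(X) = 60*X/(-2 + X) (q(X) = (6*((X + X)/(X - 2)))*5 = (6*((2*X)/(-2 + X)))*5 = (6*(2*X/(-2 + X)))*5 = (12*X/(-2 + X))*5 = 60*X/(-2 + X))
(q(7) + 5)² = (60*7/(-2 + 7) + 5)² = (60*7/5 + 5)² = (60*7*(⅕) + 5)² = (84 + 5)² = 89² = 7921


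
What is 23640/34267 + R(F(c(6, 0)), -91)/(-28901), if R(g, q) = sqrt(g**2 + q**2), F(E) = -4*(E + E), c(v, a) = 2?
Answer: 23640/34267 - sqrt(8537)/28901 ≈ 0.68668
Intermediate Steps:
F(E) = -8*E
23640/34267 + R(F(c(6, 0)), -91)/(-28901) = 23640/34267 + sqrt((-8*2)**2 + (-91)**2)/(-28901) = 23640*(1/34267) + sqrt((-16)**2 + 8281)*(-1/28901) = 23640/34267 + sqrt(256 + 8281)*(-1/28901) = 23640/34267 + sqrt(8537)*(-1/28901) = 23640/34267 - sqrt(8537)/28901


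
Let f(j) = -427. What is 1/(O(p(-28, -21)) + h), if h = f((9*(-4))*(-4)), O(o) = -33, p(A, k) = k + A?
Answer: -1/460 ≈ -0.0021739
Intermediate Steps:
p(A, k) = A + k
h = -427
1/(O(p(-28, -21)) + h) = 1/(-33 - 427) = 1/(-460) = -1/460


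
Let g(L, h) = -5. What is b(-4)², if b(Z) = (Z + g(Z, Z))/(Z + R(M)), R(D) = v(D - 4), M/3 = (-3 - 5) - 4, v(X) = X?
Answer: 81/1936 ≈ 0.041839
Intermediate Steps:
M = -36 (M = 3*((-3 - 5) - 4) = 3*(-8 - 4) = 3*(-12) = -36)
R(D) = -4 + D (R(D) = D - 4 = -4 + D)
b(Z) = (-5 + Z)/(-40 + Z) (b(Z) = (Z - 5)/(Z + (-4 - 36)) = (-5 + Z)/(Z - 40) = (-5 + Z)/(-40 + Z))
b(-4)² = ((-5 - 4)/(-40 - 4))² = (-9/(-44))² = (-1/44*(-9))² = (9/44)² = 81/1936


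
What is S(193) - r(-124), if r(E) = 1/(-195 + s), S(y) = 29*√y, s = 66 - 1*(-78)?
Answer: 1/51 + 29*√193 ≈ 402.90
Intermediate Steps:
s = 144 (s = 66 + 78 = 144)
r(E) = -1/51 (r(E) = 1/(-195 + 144) = 1/(-51) = -1/51)
S(193) - r(-124) = 29*√193 - 1*(-1/51) = 29*√193 + 1/51 = 1/51 + 29*√193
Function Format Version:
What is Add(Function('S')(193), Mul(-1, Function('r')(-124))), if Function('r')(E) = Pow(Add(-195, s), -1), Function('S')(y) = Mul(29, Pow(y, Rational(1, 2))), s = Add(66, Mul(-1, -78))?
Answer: Add(Rational(1, 51), Mul(29, Pow(193, Rational(1, 2)))) ≈ 402.90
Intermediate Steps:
s = 144 (s = Add(66, 78) = 144)
Function('r')(E) = Rational(-1, 51) (Function('r')(E) = Pow(Add(-195, 144), -1) = Pow(-51, -1) = Rational(-1, 51))
Add(Function('S')(193), Mul(-1, Function('r')(-124))) = Add(Mul(29, Pow(193, Rational(1, 2))), Mul(-1, Rational(-1, 51))) = Add(Mul(29, Pow(193, Rational(1, 2))), Rational(1, 51)) = Add(Rational(1, 51), Mul(29, Pow(193, Rational(1, 2))))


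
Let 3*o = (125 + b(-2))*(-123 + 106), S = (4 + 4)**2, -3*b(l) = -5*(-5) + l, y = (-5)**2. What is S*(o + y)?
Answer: -368576/9 ≈ -40953.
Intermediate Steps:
y = 25
b(l) = -25/3 - l/3 (b(l) = -(-5*(-5) + l)/3 = -(25 + l)/3 = -25/3 - l/3)
S = 64 (S = 8**2 = 64)
o = -5984/9 (o = ((125 + (-25/3 - 1/3*(-2)))*(-123 + 106))/3 = ((125 + (-25/3 + 2/3))*(-17))/3 = ((125 - 23/3)*(-17))/3 = ((352/3)*(-17))/3 = (1/3)*(-5984/3) = -5984/9 ≈ -664.89)
S*(o + y) = 64*(-5984/9 + 25) = 64*(-5759/9) = -368576/9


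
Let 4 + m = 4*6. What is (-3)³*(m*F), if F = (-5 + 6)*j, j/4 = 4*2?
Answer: -17280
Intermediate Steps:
j = 32 (j = 4*(4*2) = 4*8 = 32)
m = 20 (m = -4 + 4*6 = -4 + 24 = 20)
F = 32 (F = (-5 + 6)*32 = 1*32 = 32)
(-3)³*(m*F) = (-3)³*(20*32) = -27*640 = -17280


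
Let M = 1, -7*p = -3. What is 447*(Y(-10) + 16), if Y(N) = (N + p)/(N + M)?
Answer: 160175/21 ≈ 7627.4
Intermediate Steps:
p = 3/7 (p = -1/7*(-3) = 3/7 ≈ 0.42857)
Y(N) = (3/7 + N)/(1 + N) (Y(N) = (N + 3/7)/(N + 1) = (3/7 + N)/(1 + N))
447*(Y(-10) + 16) = 447*((3/7 - 10)/(1 - 10) + 16) = 447*(-67/7/(-9) + 16) = 447*(-1/9*(-67/7) + 16) = 447*(67/63 + 16) = 447*(1075/63) = 160175/21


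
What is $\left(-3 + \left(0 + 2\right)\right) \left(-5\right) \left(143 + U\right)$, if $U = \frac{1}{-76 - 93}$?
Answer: $\frac{120830}{169} \approx 714.97$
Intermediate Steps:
$U = - \frac{1}{169}$ ($U = \frac{1}{-169} = - \frac{1}{169} \approx -0.0059172$)
$\left(-3 + \left(0 + 2\right)\right) \left(-5\right) \left(143 + U\right) = \left(-3 + \left(0 + 2\right)\right) \left(-5\right) \left(143 - \frac{1}{169}\right) = \left(-3 + 2\right) \left(-5\right) \frac{24166}{169} = \left(-1\right) \left(-5\right) \frac{24166}{169} = 5 \cdot \frac{24166}{169} = \frac{120830}{169}$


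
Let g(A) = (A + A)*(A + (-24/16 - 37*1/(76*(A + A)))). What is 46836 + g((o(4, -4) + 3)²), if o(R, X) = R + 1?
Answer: 4167499/76 ≈ 54836.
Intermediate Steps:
o(R, X) = 1 + R
g(A) = 2*A*(-3/2 + A - 37/(152*A)) (g(A) = (2*A)*(A + (-24*1/16 - 37*1/(152*A))) = (2*A)*(A + (-3/2 - 37*1/(152*A))) = (2*A)*(A + (-3/2 - 37/(152*A))) = (2*A)*(-3/2 + A - 37/(152*A)) = 2*A*(-3/2 + A - 37/(152*A)))
46836 + g((o(4, -4) + 3)²) = 46836 + (-37/76 - 3*((1 + 4) + 3)² + 2*(((1 + 4) + 3)²)²) = 46836 + (-37/76 - 3*(5 + 3)² + 2*((5 + 3)²)²) = 46836 + (-37/76 - 3*8² + 2*(8²)²) = 46836 + (-37/76 - 3*64 + 2*64²) = 46836 + (-37/76 - 192 + 2*4096) = 46836 + (-37/76 - 192 + 8192) = 46836 + 607963/76 = 4167499/76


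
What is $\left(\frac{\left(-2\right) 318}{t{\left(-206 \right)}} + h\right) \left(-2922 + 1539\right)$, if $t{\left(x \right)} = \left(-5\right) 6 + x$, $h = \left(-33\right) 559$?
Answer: $\frac{1504999962}{59} \approx 2.5508 \cdot 10^{7}$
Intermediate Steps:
$h = -18447$
$t{\left(x \right)} = -30 + x$
$\left(\frac{\left(-2\right) 318}{t{\left(-206 \right)}} + h\right) \left(-2922 + 1539\right) = \left(\frac{\left(-2\right) 318}{-30 - 206} - 18447\right) \left(-2922 + 1539\right) = \left(- \frac{636}{-236} - 18447\right) \left(-1383\right) = \left(\left(-636\right) \left(- \frac{1}{236}\right) - 18447\right) \left(-1383\right) = \left(\frac{159}{59} - 18447\right) \left(-1383\right) = \left(- \frac{1088214}{59}\right) \left(-1383\right) = \frac{1504999962}{59}$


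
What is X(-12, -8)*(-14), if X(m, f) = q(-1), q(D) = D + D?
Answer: 28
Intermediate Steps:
q(D) = 2*D
X(m, f) = -2 (X(m, f) = 2*(-1) = -2)
X(-12, -8)*(-14) = -2*(-14) = 28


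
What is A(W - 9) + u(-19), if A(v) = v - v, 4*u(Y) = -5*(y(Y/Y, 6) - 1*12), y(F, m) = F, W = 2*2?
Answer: 55/4 ≈ 13.750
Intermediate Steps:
W = 4
u(Y) = 55/4 (u(Y) = (-5*(Y/Y - 1*12))/4 = (-5*(1 - 12))/4 = (-5*(-11))/4 = (¼)*55 = 55/4)
A(v) = 0
A(W - 9) + u(-19) = 0 + 55/4 = 55/4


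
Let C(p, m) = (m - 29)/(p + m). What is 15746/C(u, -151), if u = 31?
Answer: 31492/3 ≈ 10497.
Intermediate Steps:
C(p, m) = (-29 + m)/(m + p)
15746/C(u, -151) = 15746/(((-29 - 151)/(-151 + 31))) = 15746/((-180/(-120))) = 15746/((-1/120*(-180))) = 15746/(3/2) = 15746*(⅔) = 31492/3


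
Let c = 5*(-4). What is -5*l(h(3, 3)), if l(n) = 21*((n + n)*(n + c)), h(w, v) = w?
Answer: 10710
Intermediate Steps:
c = -20
l(n) = 42*n*(-20 + n) (l(n) = 21*((n + n)*(n - 20)) = 21*((2*n)*(-20 + n)) = 21*(2*n*(-20 + n)) = 42*n*(-20 + n))
-5*l(h(3, 3)) = -210*3*(-20 + 3) = -210*3*(-17) = -5*(-2142) = 10710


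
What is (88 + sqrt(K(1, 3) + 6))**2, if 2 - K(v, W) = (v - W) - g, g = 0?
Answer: (88 + sqrt(10))**2 ≈ 8310.6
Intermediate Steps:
K(v, W) = 2 + W - v (K(v, W) = 2 - ((v - W) - 1*0) = 2 - ((v - W) + 0) = 2 - (v - W) = 2 + (W - v) = 2 + W - v)
(88 + sqrt(K(1, 3) + 6))**2 = (88 + sqrt((2 + 3 - 1*1) + 6))**2 = (88 + sqrt((2 + 3 - 1) + 6))**2 = (88 + sqrt(4 + 6))**2 = (88 + sqrt(10))**2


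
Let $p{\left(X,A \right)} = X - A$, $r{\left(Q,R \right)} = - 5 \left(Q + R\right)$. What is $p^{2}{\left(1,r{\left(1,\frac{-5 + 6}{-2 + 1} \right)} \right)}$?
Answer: $1$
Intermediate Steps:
$r{\left(Q,R \right)} = - 5 Q - 5 R$
$p^{2}{\left(1,r{\left(1,\frac{-5 + 6}{-2 + 1} \right)} \right)} = \left(1 - \left(\left(-5\right) 1 - 5 \frac{-5 + 6}{-2 + 1}\right)\right)^{2} = \left(1 - \left(-5 - 5 \cdot 1 \frac{1}{-1}\right)\right)^{2} = \left(1 - \left(-5 - 5 \cdot 1 \left(-1\right)\right)\right)^{2} = \left(1 - \left(-5 - -5\right)\right)^{2} = \left(1 - \left(-5 + 5\right)\right)^{2} = \left(1 - 0\right)^{2} = \left(1 + 0\right)^{2} = 1^{2} = 1$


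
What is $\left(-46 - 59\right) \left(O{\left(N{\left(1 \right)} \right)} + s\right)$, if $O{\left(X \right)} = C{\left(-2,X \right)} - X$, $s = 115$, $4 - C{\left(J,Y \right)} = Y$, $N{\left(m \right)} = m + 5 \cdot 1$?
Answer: $-11235$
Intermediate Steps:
$N{\left(m \right)} = 5 + m$ ($N{\left(m \right)} = m + 5 = 5 + m$)
$C{\left(J,Y \right)} = 4 - Y$
$O{\left(X \right)} = 4 - 2 X$ ($O{\left(X \right)} = \left(4 - X\right) - X = 4 - 2 X$)
$\left(-46 - 59\right) \left(O{\left(N{\left(1 \right)} \right)} + s\right) = \left(-46 - 59\right) \left(\left(4 - 2 \left(5 + 1\right)\right) + 115\right) = - 105 \left(\left(4 - 12\right) + 115\right) = - 105 \left(-8 + 115\right) = \left(-105\right) 107 = -11235$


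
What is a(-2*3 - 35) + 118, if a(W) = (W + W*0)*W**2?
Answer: -68803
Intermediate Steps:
a(W) = W**3 (a(W) = (W + 0)*W**2 = W*W**2 = W**3)
a(-2*3 - 35) + 118 = (-2*3 - 35)**3 + 118 = (-6 - 35)**3 + 118 = (-41)**3 + 118 = -68921 + 118 = -68803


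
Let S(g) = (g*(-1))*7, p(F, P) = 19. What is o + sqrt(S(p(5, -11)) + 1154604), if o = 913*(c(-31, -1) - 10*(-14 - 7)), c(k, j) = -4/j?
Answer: 195382 + sqrt(1154471) ≈ 1.9646e+5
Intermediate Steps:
o = 195382 (o = 913*(-4/(-1) - 10*(-14 - 7)) = 913*(-4*(-1) - 10*(-21)) = 913*(4 + 210) = 913*214 = 195382)
S(g) = -7*g (S(g) = -g*7 = -7*g)
o + sqrt(S(p(5, -11)) + 1154604) = 195382 + sqrt(-7*19 + 1154604) = 195382 + sqrt(-133 + 1154604) = 195382 + sqrt(1154471)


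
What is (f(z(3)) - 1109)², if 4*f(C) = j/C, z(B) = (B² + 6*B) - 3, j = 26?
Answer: 2832261961/2304 ≈ 1.2293e+6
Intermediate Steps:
z(B) = -3 + B² + 6*B
f(C) = 13/(2*C) (f(C) = (26/C)/4 = 13/(2*C))
(f(z(3)) - 1109)² = (13/(2*(-3 + 3² + 6*3)) - 1109)² = (13/(2*(-3 + 9 + 18)) - 1109)² = ((13/2)/24 - 1109)² = ((13/2)*(1/24) - 1109)² = (13/48 - 1109)² = (-53219/48)² = 2832261961/2304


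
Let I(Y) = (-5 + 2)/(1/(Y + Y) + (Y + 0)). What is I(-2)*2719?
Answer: 10876/3 ≈ 3625.3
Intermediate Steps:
I(Y) = -3/(Y + 1/(2*Y)) (I(Y) = -3/(1/(2*Y) + Y) = -3/(Y + 1/(2*Y)))
I(-2)*2719 = -6*(-2)/(1 + 2*(-2)²)*2719 = -6*(-2)/(1 + 2*4)*2719 = -6*(-2)/(1 + 8)*2719 = -6*(-2)/9*2719 = -6*(-2)*⅑*2719 = (4/3)*2719 = 10876/3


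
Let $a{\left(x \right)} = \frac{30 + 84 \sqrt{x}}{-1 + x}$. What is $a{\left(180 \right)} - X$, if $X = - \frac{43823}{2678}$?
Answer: $\frac{609589}{36874} + \frac{504 \sqrt{5}}{179} \approx 22.828$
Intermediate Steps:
$X = - \frac{3371}{206}$ ($X = \left(-43823\right) \frac{1}{2678} = - \frac{3371}{206} \approx -16.364$)
$a{\left(x \right)} = \frac{30 + 84 \sqrt{x}}{-1 + x}$
$a{\left(180 \right)} - X = \frac{6 \left(5 + 14 \sqrt{180}\right)}{-1 + 180} - - \frac{3371}{206} = \frac{6 \left(5 + 14 \cdot 6 \sqrt{5}\right)}{179} + \frac{3371}{206} = 6 \cdot \frac{1}{179} \left(5 + 84 \sqrt{5}\right) + \frac{3371}{206} = \left(\frac{30}{179} + \frac{504 \sqrt{5}}{179}\right) + \frac{3371}{206} = \frac{609589}{36874} + \frac{504 \sqrt{5}}{179}$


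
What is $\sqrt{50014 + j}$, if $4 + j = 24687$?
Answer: $\sqrt{74697} \approx 273.31$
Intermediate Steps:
$j = 24683$ ($j = -4 + 24687 = 24683$)
$\sqrt{50014 + j} = \sqrt{50014 + 24683} = \sqrt{74697}$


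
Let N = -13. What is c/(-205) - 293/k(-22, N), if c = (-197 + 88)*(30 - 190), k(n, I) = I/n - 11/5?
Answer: 704054/7257 ≈ 97.017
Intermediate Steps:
k(n, I) = -11/5 + I/n (k(n, I) = I/n - 11*⅕ = I/n - 11/5 = -11/5 + I/n)
c = 17440 (c = -109*(-160) = 17440)
c/(-205) - 293/k(-22, N) = 17440/(-205) - 293/(-11/5 - 13/(-22)) = 17440*(-1/205) - 293/(-11/5 - 13*(-1/22)) = -3488/41 - 293/(-11/5 + 13/22) = -3488/41 - 293/(-177/110) = -3488/41 - 293*(-110/177) = -3488/41 + 32230/177 = 704054/7257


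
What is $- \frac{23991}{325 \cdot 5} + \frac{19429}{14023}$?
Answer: $- \frac{304853668}{22787375} \approx -13.378$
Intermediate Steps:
$- \frac{23991}{325 \cdot 5} + \frac{19429}{14023} = - \frac{23991}{1625} + 19429 \cdot \frac{1}{14023} = \left(-23991\right) \frac{1}{1625} + \frac{19429}{14023} = - \frac{23991}{1625} + \frac{19429}{14023} = - \frac{304853668}{22787375}$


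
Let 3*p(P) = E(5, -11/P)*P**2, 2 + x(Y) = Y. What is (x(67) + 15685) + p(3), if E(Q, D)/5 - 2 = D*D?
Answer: 47945/3 ≈ 15982.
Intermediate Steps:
x(Y) = -2 + Y
E(Q, D) = 10 + 5*D**2 (E(Q, D) = 10 + 5*(D*D) = 10 + 5*D**2)
p(P) = P**2*(10 + 605/P**2)/3 (p(P) = ((10 + 5*(-11/P)**2)*P**2)/3 = ((10 + 5*(121/P**2))*P**2)/3 = ((10 + 605/P**2)*P**2)/3 = (P**2*(10 + 605/P**2))/3 = P**2*(10 + 605/P**2)/3)
(x(67) + 15685) + p(3) = ((-2 + 67) + 15685) + (605/3 + (10/3)*3**2) = (65 + 15685) + (605/3 + (10/3)*9) = 15750 + (605/3 + 30) = 15750 + 695/3 = 47945/3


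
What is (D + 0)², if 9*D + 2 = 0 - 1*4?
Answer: 4/9 ≈ 0.44444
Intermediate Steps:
D = -⅔ (D = -2/9 + (0 - 1*4)/9 = -2/9 + (0 - 4)/9 = -2/9 + (⅑)*(-4) = -2/9 - 4/9 = -⅔ ≈ -0.66667)
(D + 0)² = (-⅔ + 0)² = (-⅔)² = 4/9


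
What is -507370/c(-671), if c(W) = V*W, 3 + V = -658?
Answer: -507370/443531 ≈ -1.1439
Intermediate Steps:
V = -661 (V = -3 - 658 = -661)
c(W) = -661*W
-507370/c(-671) = -507370/((-661*(-671))) = -507370/443531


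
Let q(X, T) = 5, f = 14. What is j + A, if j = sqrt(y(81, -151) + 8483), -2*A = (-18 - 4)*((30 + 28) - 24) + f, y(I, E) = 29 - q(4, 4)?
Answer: 367 + sqrt(8507) ≈ 459.23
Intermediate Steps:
y(I, E) = 24 (y(I, E) = 29 - 1*5 = 29 - 5 = 24)
A = 367 (A = -((-18 - 4)*((30 + 28) - 24) + 14)/2 = -(-22*(58 - 24) + 14)/2 = -(-22*34 + 14)/2 = -(-748 + 14)/2 = -1/2*(-734) = 367)
j = sqrt(8507) (j = sqrt(24 + 8483) = sqrt(8507) ≈ 92.233)
j + A = sqrt(8507) + 367 = 367 + sqrt(8507)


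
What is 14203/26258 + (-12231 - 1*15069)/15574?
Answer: -19063303/15728542 ≈ -1.2120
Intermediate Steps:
14203/26258 + (-12231 - 1*15069)/15574 = 14203*(1/26258) + (-12231 - 15069)*(1/15574) = 14203/26258 - 27300*1/15574 = 14203/26258 - 1050/599 = -19063303/15728542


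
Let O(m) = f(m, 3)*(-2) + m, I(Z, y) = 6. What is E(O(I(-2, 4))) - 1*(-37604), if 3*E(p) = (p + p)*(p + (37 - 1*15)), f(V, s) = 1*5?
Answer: 37556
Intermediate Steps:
f(V, s) = 5
O(m) = -10 + m (O(m) = 5*(-2) + m = -10 + m)
E(p) = 2*p*(22 + p)/3 (E(p) = ((p + p)*(p + (37 - 1*15)))/3 = ((2*p)*(p + (37 - 15)))/3 = ((2*p)*(p + 22))/3 = ((2*p)*(22 + p))/3 = (2*p*(22 + p))/3 = 2*p*(22 + p)/3)
E(O(I(-2, 4))) - 1*(-37604) = 2*(-10 + 6)*(22 + (-10 + 6))/3 - 1*(-37604) = (⅔)*(-4)*(22 - 4) + 37604 = (⅔)*(-4)*18 + 37604 = -48 + 37604 = 37556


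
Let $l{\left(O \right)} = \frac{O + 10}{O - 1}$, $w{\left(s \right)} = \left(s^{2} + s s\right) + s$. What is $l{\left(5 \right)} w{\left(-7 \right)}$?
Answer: $\frac{1365}{4} \approx 341.25$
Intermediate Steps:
$w{\left(s \right)} = s + 2 s^{2}$ ($w{\left(s \right)} = \left(s^{2} + s^{2}\right) + s = 2 s^{2} + s = s + 2 s^{2}$)
$l{\left(O \right)} = \frac{10 + O}{-1 + O}$
$l{\left(5 \right)} w{\left(-7 \right)} = \frac{10 + 5}{-1 + 5} \left(- 7 \left(1 + 2 \left(-7\right)\right)\right) = \frac{1}{4} \cdot 15 \left(- 7 \left(1 - 14\right)\right) = \frac{1}{4} \cdot 15 \left(\left(-7\right) \left(-13\right)\right) = \frac{15}{4} \cdot 91 = \frac{1365}{4}$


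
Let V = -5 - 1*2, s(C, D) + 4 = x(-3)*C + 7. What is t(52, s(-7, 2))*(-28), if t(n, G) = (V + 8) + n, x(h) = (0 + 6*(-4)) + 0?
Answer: -1484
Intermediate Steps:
x(h) = -24 (x(h) = (0 - 24) + 0 = -24 + 0 = -24)
s(C, D) = 3 - 24*C (s(C, D) = -4 + (-24*C + 7) = -4 + (7 - 24*C) = 3 - 24*C)
V = -7 (V = -5 - 2 = -7)
t(n, G) = 1 + n (t(n, G) = (-7 + 8) + n = 1 + n)
t(52, s(-7, 2))*(-28) = (1 + 52)*(-28) = 53*(-28) = -1484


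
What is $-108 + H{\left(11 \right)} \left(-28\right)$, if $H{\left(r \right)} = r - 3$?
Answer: $-332$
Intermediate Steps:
$H{\left(r \right)} = -3 + r$
$-108 + H{\left(11 \right)} \left(-28\right) = -108 + \left(-3 + 11\right) \left(-28\right) = -108 + 8 \left(-28\right) = -108 - 224 = -332$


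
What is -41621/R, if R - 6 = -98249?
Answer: 41621/98243 ≈ 0.42365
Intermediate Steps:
R = -98243 (R = 6 - 98249 = -98243)
-41621/R = -41621/(-98243) = -41621*(-1/98243) = 41621/98243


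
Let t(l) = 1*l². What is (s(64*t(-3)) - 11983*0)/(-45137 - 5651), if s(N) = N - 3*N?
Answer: 288/12697 ≈ 0.022683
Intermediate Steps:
t(l) = l²
s(N) = -2*N
(s(64*t(-3)) - 11983*0)/(-45137 - 5651) = (-128*(-3)² - 11983*0)/(-45137 - 5651) = (-128*9 + 0)/(-50788) = (-2*576 + 0)*(-1/50788) = (-1152 + 0)*(-1/50788) = -1152*(-1/50788) = 288/12697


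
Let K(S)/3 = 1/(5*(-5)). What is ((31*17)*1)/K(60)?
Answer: -13175/3 ≈ -4391.7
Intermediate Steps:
K(S) = -3/25 (K(S) = 3/((5*(-5))) = 3/(-25) = 3*(-1/25) = -3/25)
((31*17)*1)/K(60) = ((31*17)*1)/(-3/25) = (527*1)*(-25/3) = 527*(-25/3) = -13175/3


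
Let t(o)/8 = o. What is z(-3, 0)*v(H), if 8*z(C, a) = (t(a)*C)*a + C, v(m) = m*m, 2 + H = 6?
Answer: -6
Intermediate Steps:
H = 4 (H = -2 + 6 = 4)
v(m) = m²
t(o) = 8*o
z(C, a) = C/8 + C*a² (z(C, a) = (((8*a)*C)*a + C)/8 = ((8*C*a)*a + C)/8 = (8*C*a² + C)/8 = (C + 8*C*a²)/8 = C/8 + C*a²)
z(-3, 0)*v(H) = -3*(⅛ + 0²)*4² = -3*(⅛ + 0)*16 = -3*⅛*16 = -3/8*16 = -6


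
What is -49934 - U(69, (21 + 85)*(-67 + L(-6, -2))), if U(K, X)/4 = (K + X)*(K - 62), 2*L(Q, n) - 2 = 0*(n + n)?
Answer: 144022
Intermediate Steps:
L(Q, n) = 1 (L(Q, n) = 1 + (0*(n + n))/2 = 1 + (0*(2*n))/2 = 1 + (½)*0 = 1 + 0 = 1)
U(K, X) = 4*(-62 + K)*(K + X) (U(K, X) = 4*((K + X)*(K - 62)) = 4*((K + X)*(-62 + K)) = 4*((-62 + K)*(K + X)) = 4*(-62 + K)*(K + X))
-49934 - U(69, (21 + 85)*(-67 + L(-6, -2))) = -49934 - (-248*69 - 248*(21 + 85)*(-67 + 1) + 4*69² + 4*69*((21 + 85)*(-67 + 1))) = -49934 - (-17112 - 26288*(-66) + 4*4761 + 4*69*(106*(-66))) = -49934 - (-17112 - 248*(-6996) + 19044 + 4*69*(-6996)) = -49934 - (-17112 + 1735008 + 19044 - 1930896) = -49934 - 1*(-193956) = -49934 + 193956 = 144022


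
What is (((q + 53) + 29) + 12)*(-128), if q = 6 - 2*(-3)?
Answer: -13568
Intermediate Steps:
q = 12 (q = 6 + 6 = 12)
(((q + 53) + 29) + 12)*(-128) = (((12 + 53) + 29) + 12)*(-128) = ((65 + 29) + 12)*(-128) = (94 + 12)*(-128) = 106*(-128) = -13568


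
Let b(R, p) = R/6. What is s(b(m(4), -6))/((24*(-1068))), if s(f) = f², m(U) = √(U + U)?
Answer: -1/115344 ≈ -8.6697e-6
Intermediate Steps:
m(U) = √2*√U (m(U) = √(2*U) = √2*√U)
b(R, p) = R/6 (b(R, p) = R*(⅙) = R/6)
s(b(m(4), -6))/((24*(-1068))) = ((√2*√4)/6)²/((24*(-1068))) = ((√2*2)/6)²/(-25632) = ((2*√2)/6)²*(-1/25632) = (√2/3)²*(-1/25632) = (2/9)*(-1/25632) = -1/115344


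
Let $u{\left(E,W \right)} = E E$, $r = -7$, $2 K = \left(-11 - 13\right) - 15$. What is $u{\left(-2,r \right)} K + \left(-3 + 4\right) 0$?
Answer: $-78$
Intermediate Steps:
$K = - \frac{39}{2}$ ($K = \frac{\left(-11 - 13\right) - 15}{2} = \frac{-24 - 15}{2} = \frac{1}{2} \left(-39\right) = - \frac{39}{2} \approx -19.5$)
$u{\left(E,W \right)} = E^{2}$
$u{\left(-2,r \right)} K + \left(-3 + 4\right) 0 = \left(-2\right)^{2} \left(- \frac{39}{2}\right) + \left(-3 + 4\right) 0 = 4 \left(- \frac{39}{2}\right) + 1 \cdot 0 = -78 + 0 = -78$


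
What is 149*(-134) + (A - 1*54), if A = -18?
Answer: -20038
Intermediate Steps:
149*(-134) + (A - 1*54) = 149*(-134) + (-18 - 1*54) = -19966 + (-18 - 54) = -19966 - 72 = -20038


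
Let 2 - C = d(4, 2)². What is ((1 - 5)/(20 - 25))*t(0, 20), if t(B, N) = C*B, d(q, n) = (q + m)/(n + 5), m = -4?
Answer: 0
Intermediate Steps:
d(q, n) = (-4 + q)/(5 + n) (d(q, n) = (q - 4)/(n + 5) = (-4 + q)/(5 + n))
C = 2 (C = 2 - ((-4 + 4)/(5 + 2))² = 2 - (0/7)² = 2 - ((⅐)*0)² = 2 - 1*0² = 2 - 1*0 = 2 + 0 = 2)
t(B, N) = 2*B
((1 - 5)/(20 - 25))*t(0, 20) = ((1 - 5)/(20 - 25))*(2*0) = -4/(-5)*0 = -4*(-⅕)*0 = (⅘)*0 = 0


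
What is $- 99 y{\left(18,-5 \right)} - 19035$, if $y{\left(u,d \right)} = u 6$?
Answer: $-29727$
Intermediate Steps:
$y{\left(u,d \right)} = 6 u$
$- 99 y{\left(18,-5 \right)} - 19035 = - 99 \cdot 6 \cdot 18 - 19035 = \left(-99\right) 108 - 19035 = -10692 - 19035 = -29727$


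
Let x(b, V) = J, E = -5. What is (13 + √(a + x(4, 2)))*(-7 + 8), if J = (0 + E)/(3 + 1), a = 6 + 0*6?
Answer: 13 + √19/2 ≈ 15.179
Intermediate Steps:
a = 6 (a = 6 + 0 = 6)
J = -5/4 (J = (0 - 5)/(3 + 1) = -5/4 ≈ -1.2500)
x(b, V) = -5/4
(13 + √(a + x(4, 2)))*(-7 + 8) = (13 + √(6 - 5/4))*(-7 + 8) = (13 + √(19/4))*1 = (13 + √19/2)*1 = 13 + √19/2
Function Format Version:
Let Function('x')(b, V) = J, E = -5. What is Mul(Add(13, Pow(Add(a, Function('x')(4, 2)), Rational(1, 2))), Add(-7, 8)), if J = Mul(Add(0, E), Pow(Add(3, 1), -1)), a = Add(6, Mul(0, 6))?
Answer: Add(13, Mul(Rational(1, 2), Pow(19, Rational(1, 2)))) ≈ 15.179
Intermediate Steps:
a = 6 (a = Add(6, 0) = 6)
J = Rational(-5, 4) (J = Mul(Add(0, -5), Pow(Add(3, 1), -1)) = Mul(-5, Pow(4, -1)) = Mul(-5, Rational(1, 4)) = Rational(-5, 4) ≈ -1.2500)
Function('x')(b, V) = Rational(-5, 4)
Mul(Add(13, Pow(Add(a, Function('x')(4, 2)), Rational(1, 2))), Add(-7, 8)) = Mul(Add(13, Pow(Add(6, Rational(-5, 4)), Rational(1, 2))), Add(-7, 8)) = Mul(Add(13, Pow(Rational(19, 4), Rational(1, 2))), 1) = Mul(Add(13, Mul(Rational(1, 2), Pow(19, Rational(1, 2)))), 1) = Add(13, Mul(Rational(1, 2), Pow(19, Rational(1, 2))))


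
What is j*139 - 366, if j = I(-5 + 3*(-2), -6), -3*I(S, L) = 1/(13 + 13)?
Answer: -28687/78 ≈ -367.78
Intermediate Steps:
I(S, L) = -1/78 (I(S, L) = -1/(3*(13 + 13)) = -1/3/26 = -1/3*1/26 = -1/78)
j = -1/78 ≈ -0.012821
j*139 - 366 = -1/78*139 - 366 = -139/78 - 366 = -28687/78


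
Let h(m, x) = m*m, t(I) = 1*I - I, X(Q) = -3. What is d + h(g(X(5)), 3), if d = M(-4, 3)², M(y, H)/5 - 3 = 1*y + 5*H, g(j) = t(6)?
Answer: 4900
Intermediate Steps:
t(I) = 0 (t(I) = I - I = 0)
g(j) = 0
M(y, H) = 15 + 5*y + 25*H (M(y, H) = 15 + 5*(1*y + 5*H) = 15 + 5*(y + 5*H) = 15 + (5*y + 25*H) = 15 + 5*y + 25*H)
h(m, x) = m²
d = 4900 (d = (15 + 5*(-4) + 25*3)² = (15 - 20 + 75)² = 70² = 4900)
d + h(g(X(5)), 3) = 4900 + 0² = 4900 + 0 = 4900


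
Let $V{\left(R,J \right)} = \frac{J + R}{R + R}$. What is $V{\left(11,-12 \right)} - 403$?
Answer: $- \frac{8867}{22} \approx -403.05$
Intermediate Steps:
$V{\left(R,J \right)} = \frac{J + R}{2 R}$
$V{\left(11,-12 \right)} - 403 = \frac{-12 + 11}{2 \cdot 11} - 403 = \frac{1}{2} \cdot \frac{1}{11} \left(-1\right) - 403 = - \frac{1}{22} - 403 = - \frac{8867}{22}$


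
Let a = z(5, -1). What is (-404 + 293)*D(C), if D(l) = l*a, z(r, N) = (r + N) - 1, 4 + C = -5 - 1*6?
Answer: 4995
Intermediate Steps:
C = -15 (C = -4 + (-5 - 1*6) = -4 + (-5 - 6) = -4 - 11 = -15)
z(r, N) = -1 + N + r (z(r, N) = (N + r) - 1 = -1 + N + r)
a = 3 (a = -1 - 1 + 5 = 3)
D(l) = 3*l (D(l) = l*3 = 3*l)
(-404 + 293)*D(C) = (-404 + 293)*(3*(-15)) = -111*(-45) = 4995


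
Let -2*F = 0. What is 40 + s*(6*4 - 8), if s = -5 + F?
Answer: -40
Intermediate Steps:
F = 0 (F = -1/2*0 = 0)
s = -5 (s = -5 + 0 = -5)
40 + s*(6*4 - 8) = 40 - 5*(6*4 - 8) = 40 - 5*(24 - 8) = 40 - 5*16 = 40 - 80 = -40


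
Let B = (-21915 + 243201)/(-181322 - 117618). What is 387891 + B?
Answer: 57977957127/149470 ≈ 3.8789e+5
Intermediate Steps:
B = -110643/149470 (B = 221286/(-298940) = 221286*(-1/298940) = -110643/149470 ≈ -0.74024)
387891 + B = 387891 - 110643/149470 = 57977957127/149470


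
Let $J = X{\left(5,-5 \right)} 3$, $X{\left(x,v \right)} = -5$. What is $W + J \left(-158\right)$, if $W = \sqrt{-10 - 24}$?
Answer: $2370 + i \sqrt{34} \approx 2370.0 + 5.831 i$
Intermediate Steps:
$W = i \sqrt{34}$ ($W = \sqrt{-34} = i \sqrt{34} \approx 5.8309 i$)
$J = -15$ ($J = \left(-5\right) 3 = -15$)
$W + J \left(-158\right) = i \sqrt{34} - -2370 = i \sqrt{34} + 2370 = 2370 + i \sqrt{34}$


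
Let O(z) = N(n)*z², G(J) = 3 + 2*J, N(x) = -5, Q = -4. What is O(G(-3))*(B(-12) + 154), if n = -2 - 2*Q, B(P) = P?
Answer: -6390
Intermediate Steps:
n = 6 (n = -2 - 2*(-4) = -2 + 8 = 6)
O(z) = -5*z²
O(G(-3))*(B(-12) + 154) = (-5*(3 + 2*(-3))²)*(-12 + 154) = -5*(3 - 6)²*142 = -5*(-3)²*142 = -5*9*142 = -45*142 = -6390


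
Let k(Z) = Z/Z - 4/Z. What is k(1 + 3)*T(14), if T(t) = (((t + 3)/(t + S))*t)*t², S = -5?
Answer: 0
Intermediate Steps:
k(Z) = 1 - 4/Z
T(t) = t³*(3 + t)/(-5 + t) (T(t) = (((t + 3)/(t - 5))*t)*t² = (((3 + t)/(-5 + t))*t)*t² = (t*(3 + t)/(-5 + t))*t² = t³*(3 + t)/(-5 + t))
k(1 + 3)*T(14) = ((-4 + (1 + 3))/(1 + 3))*(14³*(3 + 14)/(-5 + 14)) = ((-4 + 4)/4)*(2744*17/9) = ((¼)*0)*(2744*(⅑)*17) = 0*(46648/9) = 0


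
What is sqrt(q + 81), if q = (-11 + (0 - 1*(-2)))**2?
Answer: 9*sqrt(2) ≈ 12.728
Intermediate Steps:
q = 81 (q = (-11 + (0 + 2))**2 = (-11 + 2)**2 = (-9)**2 = 81)
sqrt(q + 81) = sqrt(81 + 81) = sqrt(162) = 9*sqrt(2)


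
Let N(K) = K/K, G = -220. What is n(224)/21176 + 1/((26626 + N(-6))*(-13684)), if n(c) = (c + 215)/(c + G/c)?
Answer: 1119657107981/12045280299705444 ≈ 9.2954e-5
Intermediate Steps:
N(K) = 1
n(c) = (215 + c)/(c - 220/c) (n(c) = (c + 215)/(c - 220/c) = (215 + c)/(c - 220/c))
n(224)/21176 + 1/((26626 + N(-6))*(-13684)) = (224*(215 + 224)/(-220 + 224**2))/21176 + 1/((26626 + 1)*(-13684)) = (224*439/(-220 + 50176))*(1/21176) - 1/13684/26627 = (224*439/49956)*(1/21176) + (1/26627)*(-1/13684) = (224*(1/49956)*439)*(1/21176) - 1/364363868 = (24584/12489)*(1/21176) - 1/364363868 = 3073/33058383 - 1/364363868 = 1119657107981/12045280299705444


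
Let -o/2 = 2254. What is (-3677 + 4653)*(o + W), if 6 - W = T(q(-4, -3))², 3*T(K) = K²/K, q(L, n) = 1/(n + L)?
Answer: -1937733808/441 ≈ -4.3940e+6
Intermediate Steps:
o = -4508 (o = -2*2254 = -4508)
q(L, n) = 1/(L + n)
T(K) = K/3 (T(K) = (K²/K)/3 = K/3)
W = 2645/441 (W = 6 - (1/(3*(-4 - 3)))² = 6 - ((⅓)/(-7))² = 6 - ((⅓)*(-⅐))² = 6 - (-1/21)² = 6 - 1*1/441 = 6 - 1/441 = 2645/441 ≈ 5.9977)
(-3677 + 4653)*(o + W) = (-3677 + 4653)*(-4508 + 2645/441) = 976*(-1985383/441) = -1937733808/441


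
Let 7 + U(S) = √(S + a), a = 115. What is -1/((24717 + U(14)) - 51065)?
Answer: 8785/231528632 + √129/694585896 ≈ 3.7960e-5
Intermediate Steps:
U(S) = -7 + √(115 + S) (U(S) = -7 + √(S + 115) = -7 + √(115 + S))
-1/((24717 + U(14)) - 51065) = -1/((24717 + (-7 + √(115 + 14))) - 51065) = -1/((24717 + (-7 + √129)) - 51065) = -1/((24710 + √129) - 51065) = -1/(-26355 + √129)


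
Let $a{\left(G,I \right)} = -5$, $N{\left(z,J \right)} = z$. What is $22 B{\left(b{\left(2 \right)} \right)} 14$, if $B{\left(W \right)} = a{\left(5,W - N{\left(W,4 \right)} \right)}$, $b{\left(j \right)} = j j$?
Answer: $-1540$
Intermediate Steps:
$b{\left(j \right)} = j^{2}$
$B{\left(W \right)} = -5$
$22 B{\left(b{\left(2 \right)} \right)} 14 = 22 \left(-5\right) 14 = \left(-110\right) 14 = -1540$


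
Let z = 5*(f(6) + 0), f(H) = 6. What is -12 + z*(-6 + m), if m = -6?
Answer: -372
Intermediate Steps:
z = 30 (z = 5*(6 + 0) = 5*6 = 30)
-12 + z*(-6 + m) = -12 + 30*(-6 - 6) = -12 + 30*(-12) = -12 - 360 = -372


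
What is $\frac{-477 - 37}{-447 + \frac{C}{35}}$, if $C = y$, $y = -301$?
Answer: $\frac{1285}{1139} \approx 1.1282$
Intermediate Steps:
$C = -301$
$\frac{-477 - 37}{-447 + \frac{C}{35}} = \frac{-477 - 37}{-447 - \frac{301}{35}} = - \frac{514}{-447 - \frac{43}{5}} = - \frac{514}{- \frac{2278}{5}} = \left(-514\right) \left(- \frac{5}{2278}\right) = \frac{1285}{1139}$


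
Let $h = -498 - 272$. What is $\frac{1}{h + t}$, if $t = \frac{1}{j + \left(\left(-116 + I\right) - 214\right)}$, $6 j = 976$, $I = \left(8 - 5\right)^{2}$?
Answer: $- \frac{475}{365753} \approx -0.0012987$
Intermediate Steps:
$I = 9$ ($I = 3^{2} = 9$)
$j = \frac{488}{3}$ ($j = \frac{1}{6} \cdot 976 = \frac{488}{3} \approx 162.67$)
$h = -770$ ($h = -498 - 272 = -770$)
$t = - \frac{3}{475}$ ($t = \frac{1}{\frac{488}{3} + \left(\left(-116 + 9\right) - 214\right)} = \frac{1}{\frac{488}{3} - 321} = \frac{1}{- \frac{475}{3}} = - \frac{3}{475} \approx -0.0063158$)
$\frac{1}{h + t} = \frac{1}{-770 - \frac{3}{475}} = \frac{1}{- \frac{365753}{475}} = - \frac{475}{365753}$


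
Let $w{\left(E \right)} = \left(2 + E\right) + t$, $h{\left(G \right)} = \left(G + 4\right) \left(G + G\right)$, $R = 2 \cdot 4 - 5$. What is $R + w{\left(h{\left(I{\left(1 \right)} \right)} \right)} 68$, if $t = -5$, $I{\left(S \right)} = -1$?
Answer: $-609$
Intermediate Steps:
$R = 3$ ($R = 8 - 5 = 3$)
$h{\left(G \right)} = 2 G \left(4 + G\right)$ ($h{\left(G \right)} = \left(4 + G\right) 2 G = 2 G \left(4 + G\right)$)
$w{\left(E \right)} = -3 + E$ ($w{\left(E \right)} = \left(2 + E\right) - 5 = -3 + E$)
$R + w{\left(h{\left(I{\left(1 \right)} \right)} \right)} 68 = 3 + \left(-3 + 2 \left(-1\right) \left(4 - 1\right)\right) 68 = 3 + \left(-3 + 2 \left(-1\right) 3\right) 68 = 3 + \left(-3 - 6\right) 68 = 3 - 612 = -609$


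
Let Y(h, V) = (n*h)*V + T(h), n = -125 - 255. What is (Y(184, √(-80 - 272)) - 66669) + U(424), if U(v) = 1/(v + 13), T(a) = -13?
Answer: -29140033/437 - 279680*I*√22 ≈ -66682.0 - 1.3118e+6*I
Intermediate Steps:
n = -380
Y(h, V) = -13 - 380*V*h (Y(h, V) = (-380*h)*V - 13 = -380*V*h - 13 = -13 - 380*V*h)
U(v) = 1/(13 + v)
(Y(184, √(-80 - 272)) - 66669) + U(424) = ((-13 - 380*√(-80 - 272)*184) - 66669) + 1/(13 + 424) = ((-13 - 380*√(-352)*184) - 66669) + 1/437 = ((-13 - 380*4*I*√22*184) - 66669) + 1/437 = ((-13 - 279680*I*√22) - 66669) + 1/437 = (-66682 - 279680*I*√22) + 1/437 = -29140033/437 - 279680*I*√22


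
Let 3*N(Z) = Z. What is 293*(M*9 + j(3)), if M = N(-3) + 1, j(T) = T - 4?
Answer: -293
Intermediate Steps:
N(Z) = Z/3
j(T) = -4 + T
M = 0 (M = (⅓)*(-3) + 1 = -1 + 1 = 0)
293*(M*9 + j(3)) = 293*(0*9 + (-4 + 3)) = 293*(0 - 1) = 293*(-1) = -293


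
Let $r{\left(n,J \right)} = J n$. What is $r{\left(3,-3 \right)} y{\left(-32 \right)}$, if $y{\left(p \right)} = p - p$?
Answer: $0$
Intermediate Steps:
$y{\left(p \right)} = 0$
$r{\left(3,-3 \right)} y{\left(-32 \right)} = \left(-3\right) 3 \cdot 0 = \left(-9\right) 0 = 0$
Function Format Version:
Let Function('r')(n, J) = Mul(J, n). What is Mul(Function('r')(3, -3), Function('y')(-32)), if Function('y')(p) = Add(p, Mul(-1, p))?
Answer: 0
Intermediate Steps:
Function('y')(p) = 0
Mul(Function('r')(3, -3), Function('y')(-32)) = Mul(Mul(-3, 3), 0) = Mul(-9, 0) = 0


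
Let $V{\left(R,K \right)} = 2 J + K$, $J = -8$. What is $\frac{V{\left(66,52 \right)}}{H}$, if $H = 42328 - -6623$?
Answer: $\frac{4}{5439} \approx 0.00073543$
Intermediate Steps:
$V{\left(R,K \right)} = -16 + K$ ($V{\left(R,K \right)} = 2 \left(-8\right) + K = -16 + K$)
$H = 48951$ ($H = 42328 + 6623 = 48951$)
$\frac{V{\left(66,52 \right)}}{H} = \frac{-16 + 52}{48951} = 36 \cdot \frac{1}{48951} = \frac{4}{5439}$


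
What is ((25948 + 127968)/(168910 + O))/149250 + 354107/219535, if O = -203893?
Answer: 8038409536153/4983647569875 ≈ 1.6130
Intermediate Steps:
((25948 + 127968)/(168910 + O))/149250 + 354107/219535 = ((25948 + 127968)/(168910 - 203893))/149250 + 354107/219535 = (153916/(-34983))*(1/149250) + 354107*(1/219535) = (153916*(-1/34983))*(1/149250) + 354107/219535 = -6692/1521*1/149250 + 354107/219535 = -3346/113504625 + 354107/219535 = 8038409536153/4983647569875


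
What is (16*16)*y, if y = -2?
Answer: -512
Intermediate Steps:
(16*16)*y = (16*16)*(-2) = 256*(-2) = -512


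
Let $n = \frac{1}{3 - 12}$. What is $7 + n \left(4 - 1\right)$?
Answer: $\frac{20}{3} \approx 6.6667$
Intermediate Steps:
$n = - \frac{1}{9}$ ($n = \frac{1}{-9} = - \frac{1}{9} \approx -0.11111$)
$7 + n \left(4 - 1\right) = 7 - \frac{4 - 1}{9} = 7 - \frac{1}{3} = \frac{20}{3}$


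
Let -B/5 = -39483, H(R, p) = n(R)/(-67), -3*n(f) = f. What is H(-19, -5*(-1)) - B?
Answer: -39680434/201 ≈ -1.9742e+5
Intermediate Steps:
n(f) = -f/3
H(R, p) = R/201 (H(R, p) = -R/3/(-67) = -R/3*(-1/67) = R/201)
B = 197415 (B = -5*(-39483) = 197415)
H(-19, -5*(-1)) - B = (1/201)*(-19) - 1*197415 = -19/201 - 197415 = -39680434/201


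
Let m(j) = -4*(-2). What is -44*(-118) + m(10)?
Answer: 5200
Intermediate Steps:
m(j) = 8
-44*(-118) + m(10) = -44*(-118) + 8 = 5192 + 8 = 5200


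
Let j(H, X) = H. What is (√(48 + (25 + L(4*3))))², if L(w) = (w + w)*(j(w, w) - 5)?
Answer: 241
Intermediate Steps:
L(w) = 2*w*(-5 + w) (L(w) = (w + w)*(w - 5) = (2*w)*(-5 + w) = 2*w*(-5 + w))
(√(48 + (25 + L(4*3))))² = (√(48 + (25 + 2*(4*3)*(-5 + 4*3))))² = (√(48 + (25 + 2*12*(-5 + 12))))² = (√(48 + (25 + 2*12*7)))² = (√(48 + (25 + 168)))² = (√(48 + 193))² = (√241)² = 241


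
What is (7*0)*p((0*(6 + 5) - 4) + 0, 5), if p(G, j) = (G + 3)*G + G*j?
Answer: 0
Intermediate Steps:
p(G, j) = G*j + G*(3 + G) (p(G, j) = (3 + G)*G + G*j = G*(3 + G) + G*j = G*j + G*(3 + G))
(7*0)*p((0*(6 + 5) - 4) + 0, 5) = (7*0)*(((0*(6 + 5) - 4) + 0)*(3 + ((0*(6 + 5) - 4) + 0) + 5)) = 0*(((0*11 - 4) + 0)*(3 + ((0*11 - 4) + 0) + 5)) = 0*(((0 - 4) + 0)*(3 + ((0 - 4) + 0) + 5)) = 0*((-4 + 0)*(3 + (-4 + 0) + 5)) = 0*(-4*(3 - 4 + 5)) = 0*(-4*4) = 0*(-16) = 0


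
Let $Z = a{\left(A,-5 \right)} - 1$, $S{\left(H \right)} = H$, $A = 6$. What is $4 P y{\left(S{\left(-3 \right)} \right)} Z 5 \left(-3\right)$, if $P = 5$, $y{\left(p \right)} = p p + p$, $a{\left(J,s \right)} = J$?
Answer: $-9000$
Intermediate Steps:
$y{\left(p \right)} = p + p^{2}$ ($y{\left(p \right)} = p^{2} + p = p + p^{2}$)
$Z = 5$ ($Z = 6 - 1 = 5$)
$4 P y{\left(S{\left(-3 \right)} \right)} Z 5 \left(-3\right) = 4 \cdot 5 \left(- 3 \left(1 - 3\right)\right) 5 \cdot 5 \left(-3\right) = 20 \left(\left(-3\right) \left(-2\right)\right) 25 \left(-3\right) = 20 \cdot 6 \left(-75\right) = 120 \left(-75\right) = -9000$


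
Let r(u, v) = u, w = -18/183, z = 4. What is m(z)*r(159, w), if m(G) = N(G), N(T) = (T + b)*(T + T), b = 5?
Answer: 11448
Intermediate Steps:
w = -6/61 (w = -18*1/183 = -6/61 ≈ -0.098361)
N(T) = 2*T*(5 + T) (N(T) = (T + 5)*(T + T) = (5 + T)*(2*T) = 2*T*(5 + T))
m(G) = 2*G*(5 + G)
m(z)*r(159, w) = (2*4*(5 + 4))*159 = (2*4*9)*159 = 72*159 = 11448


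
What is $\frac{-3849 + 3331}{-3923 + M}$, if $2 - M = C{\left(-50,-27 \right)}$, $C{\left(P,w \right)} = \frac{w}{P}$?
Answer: $\frac{3700}{28011} \approx 0.13209$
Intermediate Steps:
$M = \frac{73}{50}$ ($M = 2 - - \frac{27}{-50} = 2 - \left(-27\right) \left(- \frac{1}{50}\right) = 2 - \frac{27}{50} = \frac{73}{50} \approx 1.46$)
$\frac{-3849 + 3331}{-3923 + M} = \frac{-3849 + 3331}{-3923 + \frac{73}{50}} = - \frac{518}{- \frac{196077}{50}} = \left(-518\right) \left(- \frac{50}{196077}\right) = \frac{3700}{28011}$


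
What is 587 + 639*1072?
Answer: 685595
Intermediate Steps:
587 + 639*1072 = 587 + 685008 = 685595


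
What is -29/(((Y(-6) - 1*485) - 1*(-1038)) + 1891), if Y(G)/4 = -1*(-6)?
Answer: -29/2468 ≈ -0.011750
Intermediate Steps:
Y(G) = 24 (Y(G) = 4*(-1*(-6)) = 4*6 = 24)
-29/(((Y(-6) - 1*485) - 1*(-1038)) + 1891) = -29/(((24 - 1*485) - 1*(-1038)) + 1891) = -29/(((24 - 485) + 1038) + 1891) = -29/((-461 + 1038) + 1891) = -29/(577 + 1891) = -29/2468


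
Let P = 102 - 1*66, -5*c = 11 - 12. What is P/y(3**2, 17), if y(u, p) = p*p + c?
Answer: 30/241 ≈ 0.12448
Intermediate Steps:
c = 1/5 (c = -(11 - 12)/5 = -1/5*(-1) = 1/5 ≈ 0.20000)
P = 36 (P = 102 - 66 = 36)
y(u, p) = 1/5 + p**2 (y(u, p) = p*p + 1/5 = p**2 + 1/5 = 1/5 + p**2)
P/y(3**2, 17) = 36/(1/5 + 17**2) = 36/(1/5 + 289) = 36/(1446/5) = 36*(5/1446) = 30/241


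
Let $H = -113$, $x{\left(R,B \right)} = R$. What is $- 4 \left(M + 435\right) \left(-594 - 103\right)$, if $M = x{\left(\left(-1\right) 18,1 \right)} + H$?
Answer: $847552$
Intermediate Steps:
$M = -131$ ($M = \left(-1\right) 18 - 113 = -18 - 113 = -131$)
$- 4 \left(M + 435\right) \left(-594 - 103\right) = - 4 \left(-131 + 435\right) \left(-594 - 103\right) = - 4 \cdot 304 \left(-697\right) = \left(-4\right) \left(-211888\right) = 847552$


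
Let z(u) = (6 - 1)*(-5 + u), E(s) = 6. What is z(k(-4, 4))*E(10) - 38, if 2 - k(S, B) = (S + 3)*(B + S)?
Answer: -128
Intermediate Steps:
k(S, B) = 2 - (3 + S)*(B + S) (k(S, B) = 2 - (S + 3)*(B + S) = 2 - (3 + S)*(B + S))
z(u) = -25 + 5*u (z(u) = 5*(-5 + u) = -25 + 5*u)
z(k(-4, 4))*E(10) - 38 = (-25 + 5*(2 - 1*(-4)² - 3*4 - 3*(-4) - 1*4*(-4)))*6 - 38 = (-25 + 5*(2 - 1*16 - 12 + 12 + 16))*6 - 38 = (-25 + 5*(2 - 16 - 12 + 12 + 16))*6 - 38 = (-25 + 5*2)*6 - 38 = (-25 + 10)*6 - 38 = -15*6 - 38 = -90 - 38 = -128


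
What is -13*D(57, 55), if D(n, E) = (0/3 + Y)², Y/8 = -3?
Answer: -7488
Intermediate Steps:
Y = -24 (Y = 8*(-3) = -24)
D(n, E) = 576 (D(n, E) = (0/3 - 24)² = (0*(⅓) - 24)² = (0 - 24)² = (-24)² = 576)
-13*D(57, 55) = -13*576 = -7488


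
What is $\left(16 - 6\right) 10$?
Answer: $100$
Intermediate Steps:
$\left(16 - 6\right) 10 = 10 \cdot 10 = 100$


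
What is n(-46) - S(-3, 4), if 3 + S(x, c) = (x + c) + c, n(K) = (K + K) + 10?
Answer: -84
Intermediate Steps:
n(K) = 10 + 2*K (n(K) = 2*K + 10 = 10 + 2*K)
S(x, c) = -3 + x + 2*c (S(x, c) = -3 + ((x + c) + c) = -3 + ((c + x) + c) = -3 + (x + 2*c) = -3 + x + 2*c)
n(-46) - S(-3, 4) = (10 + 2*(-46)) - (-3 - 3 + 2*4) = (10 - 92) - (-3 - 3 + 8) = -82 - 1*2 = -82 - 2 = -84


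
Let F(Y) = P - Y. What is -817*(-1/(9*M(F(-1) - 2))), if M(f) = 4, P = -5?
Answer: 817/36 ≈ 22.694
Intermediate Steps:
F(Y) = -5 - Y
-817*(-1/(9*M(F(-1) - 2))) = -817/((-9*4)) = -817/(-36) = -817*(-1/36) = 817/36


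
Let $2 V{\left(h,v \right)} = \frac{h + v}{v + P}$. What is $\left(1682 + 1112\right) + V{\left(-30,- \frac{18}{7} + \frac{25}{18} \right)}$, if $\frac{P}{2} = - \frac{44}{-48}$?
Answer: $\frac{454287}{164} \approx 2770.0$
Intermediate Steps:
$P = \frac{11}{6}$ ($P = 2 \left(- \frac{44}{-48}\right) = 2 \left(\left(-44\right) \left(- \frac{1}{48}\right)\right) = 2 \cdot \frac{11}{12} = \frac{11}{6} \approx 1.8333$)
$V{\left(h,v \right)} = \frac{h + v}{2 \left(\frac{11}{6} + v\right)}$ ($V{\left(h,v \right)} = \frac{\left(h + v\right) \frac{1}{v + \frac{11}{6}}}{2} = \frac{\left(h + v\right) \frac{1}{\frac{11}{6} + v}}{2} = \frac{\frac{1}{\frac{11}{6} + v} \left(h + v\right)}{2} = \frac{h + v}{2 \left(\frac{11}{6} + v\right)}$)
$\left(1682 + 1112\right) + V{\left(-30,- \frac{18}{7} + \frac{25}{18} \right)} = \left(1682 + 1112\right) + \frac{3 \left(-30 + \left(- \frac{18}{7} + \frac{25}{18}\right)\right)}{11 + 6 \left(- \frac{18}{7} + \frac{25}{18}\right)} = 2794 + \frac{3 \left(-30 + \left(\left(-18\right) \frac{1}{7} + 25 \cdot \frac{1}{18}\right)\right)}{11 + 6 \left(\left(-18\right) \frac{1}{7} + 25 \cdot \frac{1}{18}\right)} = 2794 + \frac{3 \left(-30 + \left(- \frac{18}{7} + \frac{25}{18}\right)\right)}{11 + 6 \left(- \frac{18}{7} + \frac{25}{18}\right)} = 2794 + \frac{3 \left(-30 - \frac{149}{126}\right)}{11 + 6 \left(- \frac{149}{126}\right)} = 2794 + 3 \frac{1}{11 - \frac{149}{21}} \left(- \frac{3929}{126}\right) = 2794 + 3 \frac{1}{\frac{82}{21}} \left(- \frac{3929}{126}\right) = 2794 + 3 \cdot \frac{21}{82} \left(- \frac{3929}{126}\right) = 2794 - \frac{3929}{164} = \frac{454287}{164}$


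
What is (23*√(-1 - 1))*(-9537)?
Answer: -219351*I*√2 ≈ -3.1021e+5*I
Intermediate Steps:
(23*√(-1 - 1))*(-9537) = (23*√(-2))*(-9537) = (23*(I*√2))*(-9537) = (23*I*√2)*(-9537) = -219351*I*√2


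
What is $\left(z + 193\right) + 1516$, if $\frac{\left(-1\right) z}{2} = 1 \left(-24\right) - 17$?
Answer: $1791$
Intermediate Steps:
$z = 82$ ($z = - 2 \left(1 \left(-24\right) - 17\right) = - 2 \left(-24 - 17\right) = \left(-2\right) \left(-41\right) = 82$)
$\left(z + 193\right) + 1516 = \left(82 + 193\right) + 1516 = 275 + 1516 = 1791$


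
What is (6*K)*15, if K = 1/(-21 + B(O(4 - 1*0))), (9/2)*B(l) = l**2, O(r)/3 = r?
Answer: 90/11 ≈ 8.1818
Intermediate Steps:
O(r) = 3*r
B(l) = 2*l**2/9
K = 1/11 (K = 1/(-21 + 2*(3*(4 - 1*0))**2/9) = 1/(-21 + 2*(3*(4 + 0))**2/9) = 1/(-21 + 2*(3*4)**2/9) = 1/(-21 + (2/9)*12**2) = 1/(-21 + (2/9)*144) = 1/(-21 + 32) = 1/11 ≈ 0.090909)
(6*K)*15 = (6*(1/11))*15 = (6/11)*15 = 90/11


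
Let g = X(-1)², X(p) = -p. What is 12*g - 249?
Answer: -237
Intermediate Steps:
g = 1 (g = (-1*(-1))² = 1² = 1)
12*g - 249 = 12*1 - 249 = 12 - 249 = -237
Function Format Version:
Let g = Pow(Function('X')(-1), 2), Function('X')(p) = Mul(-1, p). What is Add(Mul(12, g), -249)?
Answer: -237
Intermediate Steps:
g = 1 (g = Pow(Mul(-1, -1), 2) = Pow(1, 2) = 1)
Add(Mul(12, g), -249) = Add(Mul(12, 1), -249) = Add(12, -249) = -237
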